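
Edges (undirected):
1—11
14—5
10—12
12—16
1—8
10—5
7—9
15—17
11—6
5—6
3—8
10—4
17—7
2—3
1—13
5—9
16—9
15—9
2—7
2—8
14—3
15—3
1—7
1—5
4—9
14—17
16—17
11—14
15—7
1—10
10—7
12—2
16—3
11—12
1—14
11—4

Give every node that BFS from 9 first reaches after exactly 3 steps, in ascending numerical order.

Level 0: 9
Level 1: 4, 5, 7, 15, 16
Level 2: 1, 2, 3, 6, 10, 11, 12, 14, 17
Level 3: 8, 13

8, 13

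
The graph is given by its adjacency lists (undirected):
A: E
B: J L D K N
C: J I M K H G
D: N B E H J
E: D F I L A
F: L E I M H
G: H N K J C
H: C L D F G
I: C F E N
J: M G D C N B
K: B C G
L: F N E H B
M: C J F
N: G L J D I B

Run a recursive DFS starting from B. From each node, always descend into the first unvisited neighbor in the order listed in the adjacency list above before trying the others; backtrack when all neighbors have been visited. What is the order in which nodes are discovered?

Visit B
B → J
J → M
M → C
C → I
I → F
F → L
L → N
N → G
G → H
H → D
D → E
E → A
G → K

B -> J -> M -> C -> I -> F -> L -> N -> G -> H -> D -> E -> A -> K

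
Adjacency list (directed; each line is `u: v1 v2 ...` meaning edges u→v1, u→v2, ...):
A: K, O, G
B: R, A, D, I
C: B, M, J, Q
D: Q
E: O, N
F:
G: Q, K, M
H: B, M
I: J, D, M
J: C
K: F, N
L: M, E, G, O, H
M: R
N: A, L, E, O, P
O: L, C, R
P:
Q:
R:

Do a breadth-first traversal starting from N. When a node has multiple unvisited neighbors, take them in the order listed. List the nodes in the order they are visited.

N A L E O P K G M H C R F Q B J D I

Visit N; enqueue A, L, E, O, P → queue [A, L, E, O, P]
Visit A; enqueue K, G → queue [L, E, O, P, K, G]
Visit L; enqueue M, H → queue [E, O, P, K, G, M, H]
Visit E → queue [O, P, K, G, M, H]
Visit O; enqueue C, R → queue [P, K, G, M, H, C, R]
Visit P → queue [K, G, M, H, C, R]
Visit K; enqueue F → queue [G, M, H, C, R, F]
Visit G; enqueue Q → queue [M, H, C, R, F, Q]
Visit M → queue [H, C, R, F, Q]
Visit H; enqueue B → queue [C, R, F, Q, B]
Visit C; enqueue J → queue [R, F, Q, B, J]
Visit R → queue [F, Q, B, J]
Visit F → queue [Q, B, J]
Visit Q → queue [B, J]
Visit B; enqueue D, I → queue [J, D, I]
Visit J → queue [D, I]
Visit D → queue [I]
Visit I → queue []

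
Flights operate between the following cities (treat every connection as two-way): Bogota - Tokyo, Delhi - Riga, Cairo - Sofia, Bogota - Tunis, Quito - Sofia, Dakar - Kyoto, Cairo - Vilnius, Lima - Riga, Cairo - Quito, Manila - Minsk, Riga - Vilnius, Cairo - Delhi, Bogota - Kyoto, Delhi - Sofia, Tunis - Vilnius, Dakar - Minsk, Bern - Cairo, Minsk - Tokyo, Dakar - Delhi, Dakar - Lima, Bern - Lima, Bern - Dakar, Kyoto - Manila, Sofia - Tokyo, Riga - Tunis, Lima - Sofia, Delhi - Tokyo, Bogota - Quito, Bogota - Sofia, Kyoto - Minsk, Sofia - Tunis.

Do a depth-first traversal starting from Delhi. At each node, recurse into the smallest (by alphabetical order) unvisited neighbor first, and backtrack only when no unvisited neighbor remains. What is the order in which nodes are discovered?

Delhi -> Cairo -> Bern -> Dakar -> Kyoto -> Bogota -> Quito -> Sofia -> Lima -> Riga -> Tunis -> Vilnius -> Tokyo -> Minsk -> Manila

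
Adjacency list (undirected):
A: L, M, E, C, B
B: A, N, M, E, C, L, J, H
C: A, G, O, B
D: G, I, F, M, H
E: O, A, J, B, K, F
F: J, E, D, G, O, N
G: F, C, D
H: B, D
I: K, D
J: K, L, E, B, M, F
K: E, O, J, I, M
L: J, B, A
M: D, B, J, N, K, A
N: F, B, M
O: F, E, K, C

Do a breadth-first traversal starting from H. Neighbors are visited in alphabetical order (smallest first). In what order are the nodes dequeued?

Visit H; enqueue B, D → queue [B, D]
Visit B; enqueue A, C, E, J, L, M, N → queue [D, A, C, E, J, L, M, N]
Visit D; enqueue F, G, I → queue [A, C, E, J, L, M, N, F, G, I]
Visit A → queue [C, E, J, L, M, N, F, G, I]
Visit C; enqueue O → queue [E, J, L, M, N, F, G, I, O]
Visit E; enqueue K → queue [J, L, M, N, F, G, I, O, K]
Visit J → queue [L, M, N, F, G, I, O, K]
Visit L → queue [M, N, F, G, I, O, K]
Visit M → queue [N, F, G, I, O, K]
Visit N → queue [F, G, I, O, K]
Visit F → queue [G, I, O, K]
Visit G → queue [I, O, K]
Visit I → queue [O, K]
Visit O → queue [K]
Visit K → queue []

H, B, D, A, C, E, J, L, M, N, F, G, I, O, K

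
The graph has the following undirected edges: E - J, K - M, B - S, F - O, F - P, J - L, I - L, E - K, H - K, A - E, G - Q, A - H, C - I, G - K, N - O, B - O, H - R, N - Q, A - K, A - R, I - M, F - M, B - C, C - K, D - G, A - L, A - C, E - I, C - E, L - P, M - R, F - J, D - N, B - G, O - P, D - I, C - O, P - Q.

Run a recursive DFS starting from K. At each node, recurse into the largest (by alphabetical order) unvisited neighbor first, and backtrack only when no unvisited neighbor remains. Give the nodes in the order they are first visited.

Visit K
K → M
M → R
R → H
H → A
A → L
L → P
P → Q
Q → N
N → O
O → F
F → J
J → E
E → I
I → D
D → G
G → B
B → S
B → C

K, M, R, H, A, L, P, Q, N, O, F, J, E, I, D, G, B, S, C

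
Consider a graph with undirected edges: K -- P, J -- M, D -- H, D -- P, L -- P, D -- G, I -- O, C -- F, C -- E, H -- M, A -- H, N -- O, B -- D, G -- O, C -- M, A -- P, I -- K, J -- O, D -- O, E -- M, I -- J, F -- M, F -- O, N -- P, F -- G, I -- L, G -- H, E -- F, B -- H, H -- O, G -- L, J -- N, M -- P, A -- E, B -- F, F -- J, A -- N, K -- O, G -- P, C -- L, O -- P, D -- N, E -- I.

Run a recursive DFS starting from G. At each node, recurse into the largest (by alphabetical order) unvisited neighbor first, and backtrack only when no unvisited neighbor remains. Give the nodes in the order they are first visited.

G, P, O, N, J, M, H, D, B, F, E, I, L, C, K, A

Visit G
G → P
P → O
O → N
N → J
J → M
M → H
H → D
D → B
B → F
F → E
E → I
I → L
L → C
I → K
E → A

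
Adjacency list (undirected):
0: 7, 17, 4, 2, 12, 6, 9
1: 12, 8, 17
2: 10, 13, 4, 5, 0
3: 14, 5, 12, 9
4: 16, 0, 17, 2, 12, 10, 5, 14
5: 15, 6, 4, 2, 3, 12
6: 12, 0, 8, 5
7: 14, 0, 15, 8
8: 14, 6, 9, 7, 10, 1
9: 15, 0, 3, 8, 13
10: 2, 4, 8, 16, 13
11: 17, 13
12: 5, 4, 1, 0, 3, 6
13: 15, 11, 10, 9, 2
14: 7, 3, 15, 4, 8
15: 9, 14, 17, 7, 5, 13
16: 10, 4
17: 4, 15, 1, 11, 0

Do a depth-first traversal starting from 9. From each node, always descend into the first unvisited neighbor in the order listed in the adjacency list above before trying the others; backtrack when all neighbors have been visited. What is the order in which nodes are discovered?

9 → 15 → 14 → 7 → 0 → 17 → 4 → 16 → 10 → 2 → 13 → 11 → 5 → 6 → 12 → 1 → 8 → 3

Visit 9
9 → 15
15 → 14
14 → 7
7 → 0
0 → 17
17 → 4
4 → 16
16 → 10
10 → 2
2 → 13
13 → 11
2 → 5
5 → 6
6 → 12
12 → 1
1 → 8
12 → 3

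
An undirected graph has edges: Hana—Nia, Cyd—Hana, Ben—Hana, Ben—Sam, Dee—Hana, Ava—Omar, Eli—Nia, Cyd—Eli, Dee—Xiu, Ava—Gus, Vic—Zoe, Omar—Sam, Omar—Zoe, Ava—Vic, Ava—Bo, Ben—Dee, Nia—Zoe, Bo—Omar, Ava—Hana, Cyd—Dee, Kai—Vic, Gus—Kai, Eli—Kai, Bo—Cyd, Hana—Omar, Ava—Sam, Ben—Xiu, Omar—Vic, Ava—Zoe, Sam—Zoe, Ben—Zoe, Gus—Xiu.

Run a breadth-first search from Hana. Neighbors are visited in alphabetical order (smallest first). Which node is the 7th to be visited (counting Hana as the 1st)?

Omar

Visit Hana; enqueue Ava, Ben, Cyd, Dee, Nia, Omar → queue [Ava, Ben, Cyd, Dee, Nia, Omar]
Visit Ava; enqueue Bo, Gus, Sam, Vic, Zoe → queue [Ben, Cyd, Dee, Nia, Omar, Bo, Gus, Sam, Vic, Zoe]
Visit Ben; enqueue Xiu → queue [Cyd, Dee, Nia, Omar, Bo, Gus, Sam, Vic, Zoe, Xiu]
Visit Cyd; enqueue Eli → queue [Dee, Nia, Omar, Bo, Gus, Sam, Vic, Zoe, Xiu, Eli]
Visit Dee → queue [Nia, Omar, Bo, Gus, Sam, Vic, Zoe, Xiu, Eli]
Visit Nia → queue [Omar, Bo, Gus, Sam, Vic, Zoe, Xiu, Eli]
Visit Omar → queue [Bo, Gus, Sam, Vic, Zoe, Xiu, Eli]
Visit Bo → queue [Gus, Sam, Vic, Zoe, Xiu, Eli]
Visit Gus; enqueue Kai → queue [Sam, Vic, Zoe, Xiu, Eli, Kai]
Visit Sam → queue [Vic, Zoe, Xiu, Eli, Kai]
Visit Vic → queue [Zoe, Xiu, Eli, Kai]
Visit Zoe → queue [Xiu, Eli, Kai]
Visit Xiu → queue [Eli, Kai]
Visit Eli → queue [Kai]
Visit Kai → queue []

Visit order: Hana, Ava, Ben, Cyd, Dee, Nia, Omar, Bo, Gus, Sam, Vic, Zoe, Xiu, Eli, Kai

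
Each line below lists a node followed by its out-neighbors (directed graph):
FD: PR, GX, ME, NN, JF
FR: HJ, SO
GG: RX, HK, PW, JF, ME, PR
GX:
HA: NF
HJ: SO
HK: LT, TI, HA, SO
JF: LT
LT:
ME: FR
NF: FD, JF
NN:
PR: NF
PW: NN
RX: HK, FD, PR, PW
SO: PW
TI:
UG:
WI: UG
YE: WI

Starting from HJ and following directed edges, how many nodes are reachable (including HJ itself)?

4

BFS from HJ visits: HJ, SO, PW, NN
Reachable nodes: 4 of 20 total.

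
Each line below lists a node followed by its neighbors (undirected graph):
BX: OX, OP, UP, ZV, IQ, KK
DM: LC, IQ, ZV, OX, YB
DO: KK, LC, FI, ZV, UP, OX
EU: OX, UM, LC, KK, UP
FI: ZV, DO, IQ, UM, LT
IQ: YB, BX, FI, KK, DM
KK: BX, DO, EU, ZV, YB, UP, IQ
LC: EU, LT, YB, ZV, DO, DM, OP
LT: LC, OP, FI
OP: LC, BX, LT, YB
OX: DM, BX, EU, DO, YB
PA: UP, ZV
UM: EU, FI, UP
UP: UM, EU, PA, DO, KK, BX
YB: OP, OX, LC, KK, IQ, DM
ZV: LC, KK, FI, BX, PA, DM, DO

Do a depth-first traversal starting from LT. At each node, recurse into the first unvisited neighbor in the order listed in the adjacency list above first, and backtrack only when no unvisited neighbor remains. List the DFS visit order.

Visit LT
LT → LC
LC → EU
EU → OX
OX → DM
DM → IQ
IQ → YB
YB → OP
OP → BX
BX → UP
UP → UM
UM → FI
FI → ZV
ZV → KK
KK → DO
ZV → PA

LT, LC, EU, OX, DM, IQ, YB, OP, BX, UP, UM, FI, ZV, KK, DO, PA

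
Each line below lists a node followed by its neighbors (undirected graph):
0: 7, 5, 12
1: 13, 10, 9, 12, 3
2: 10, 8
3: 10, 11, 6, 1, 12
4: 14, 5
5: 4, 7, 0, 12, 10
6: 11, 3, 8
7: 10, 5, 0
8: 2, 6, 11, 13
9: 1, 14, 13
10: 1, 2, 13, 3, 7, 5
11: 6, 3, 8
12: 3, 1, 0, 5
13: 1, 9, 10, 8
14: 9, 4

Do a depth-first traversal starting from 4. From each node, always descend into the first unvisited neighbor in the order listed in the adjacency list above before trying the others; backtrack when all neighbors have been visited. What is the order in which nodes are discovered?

Visit 4
4 → 14
14 → 9
9 → 1
1 → 13
13 → 10
10 → 2
2 → 8
8 → 6
6 → 11
11 → 3
3 → 12
12 → 0
0 → 7
7 → 5

4 14 9 1 13 10 2 8 6 11 3 12 0 7 5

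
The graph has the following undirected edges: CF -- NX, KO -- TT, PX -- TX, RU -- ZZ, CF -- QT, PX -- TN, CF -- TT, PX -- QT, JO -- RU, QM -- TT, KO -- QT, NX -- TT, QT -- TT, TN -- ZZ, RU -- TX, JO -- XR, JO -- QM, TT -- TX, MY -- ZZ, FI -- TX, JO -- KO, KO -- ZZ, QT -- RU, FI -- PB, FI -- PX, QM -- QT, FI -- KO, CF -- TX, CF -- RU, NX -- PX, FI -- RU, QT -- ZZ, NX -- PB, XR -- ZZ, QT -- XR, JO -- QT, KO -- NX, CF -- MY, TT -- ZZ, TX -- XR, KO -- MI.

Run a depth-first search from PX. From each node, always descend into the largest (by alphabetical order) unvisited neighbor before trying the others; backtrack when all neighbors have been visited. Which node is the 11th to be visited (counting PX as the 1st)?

Visit PX
PX → TX
TX → XR
XR → ZZ
ZZ → TT
TT → QT
QT → RU
RU → JO
JO → QM
JO → KO
KO → NX
NX → PB
PB → FI
NX → CF
CF → MY
KO → MI
ZZ → TN

Visit order: PX, TX, XR, ZZ, TT, QT, RU, JO, QM, KO, NX, PB, FI, CF, MY, MI, TN

NX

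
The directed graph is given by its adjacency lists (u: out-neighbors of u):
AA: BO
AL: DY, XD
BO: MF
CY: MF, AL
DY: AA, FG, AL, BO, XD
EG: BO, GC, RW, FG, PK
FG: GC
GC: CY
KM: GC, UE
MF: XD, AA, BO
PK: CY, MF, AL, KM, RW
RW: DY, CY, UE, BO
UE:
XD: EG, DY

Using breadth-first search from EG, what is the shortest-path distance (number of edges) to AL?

2

Level 0: EG
Level 1: BO, FG, GC, PK, RW
Level 2: AL, CY, DY, KM, MF, UE
Level 3: AA, XD
AL first appears at level 2.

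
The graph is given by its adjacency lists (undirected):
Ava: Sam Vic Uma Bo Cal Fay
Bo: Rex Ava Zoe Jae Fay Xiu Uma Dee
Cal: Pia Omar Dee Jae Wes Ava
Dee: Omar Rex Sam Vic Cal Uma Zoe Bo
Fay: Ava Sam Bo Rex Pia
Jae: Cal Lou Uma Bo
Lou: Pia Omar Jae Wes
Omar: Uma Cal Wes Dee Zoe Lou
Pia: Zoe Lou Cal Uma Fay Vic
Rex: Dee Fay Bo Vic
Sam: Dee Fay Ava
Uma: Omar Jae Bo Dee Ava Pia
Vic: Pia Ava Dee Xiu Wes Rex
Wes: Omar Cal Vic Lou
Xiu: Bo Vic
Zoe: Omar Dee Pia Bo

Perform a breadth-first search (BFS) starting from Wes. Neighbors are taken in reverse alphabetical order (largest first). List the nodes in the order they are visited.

Visit Wes; enqueue Vic, Omar, Lou, Cal → queue [Vic, Omar, Lou, Cal]
Visit Vic; enqueue Xiu, Rex, Pia, Dee, Ava → queue [Omar, Lou, Cal, Xiu, Rex, Pia, Dee, Ava]
Visit Omar; enqueue Zoe, Uma → queue [Lou, Cal, Xiu, Rex, Pia, Dee, Ava, Zoe, Uma]
Visit Lou; enqueue Jae → queue [Cal, Xiu, Rex, Pia, Dee, Ava, Zoe, Uma, Jae]
Visit Cal → queue [Xiu, Rex, Pia, Dee, Ava, Zoe, Uma, Jae]
Visit Xiu; enqueue Bo → queue [Rex, Pia, Dee, Ava, Zoe, Uma, Jae, Bo]
Visit Rex; enqueue Fay → queue [Pia, Dee, Ava, Zoe, Uma, Jae, Bo, Fay]
Visit Pia → queue [Dee, Ava, Zoe, Uma, Jae, Bo, Fay]
Visit Dee; enqueue Sam → queue [Ava, Zoe, Uma, Jae, Bo, Fay, Sam]
Visit Ava → queue [Zoe, Uma, Jae, Bo, Fay, Sam]
Visit Zoe → queue [Uma, Jae, Bo, Fay, Sam]
Visit Uma → queue [Jae, Bo, Fay, Sam]
Visit Jae → queue [Bo, Fay, Sam]
Visit Bo → queue [Fay, Sam]
Visit Fay → queue [Sam]
Visit Sam → queue []

Wes -> Vic -> Omar -> Lou -> Cal -> Xiu -> Rex -> Pia -> Dee -> Ava -> Zoe -> Uma -> Jae -> Bo -> Fay -> Sam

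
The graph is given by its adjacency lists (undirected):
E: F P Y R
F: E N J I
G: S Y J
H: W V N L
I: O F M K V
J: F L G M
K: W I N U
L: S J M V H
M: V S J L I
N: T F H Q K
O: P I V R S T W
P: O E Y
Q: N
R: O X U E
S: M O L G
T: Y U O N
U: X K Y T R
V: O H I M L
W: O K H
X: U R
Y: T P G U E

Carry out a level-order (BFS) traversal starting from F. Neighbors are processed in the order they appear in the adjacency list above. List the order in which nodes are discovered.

Visit F; enqueue E, N, J, I → queue [E, N, J, I]
Visit E; enqueue P, Y, R → queue [N, J, I, P, Y, R]
Visit N; enqueue T, H, Q, K → queue [J, I, P, Y, R, T, H, Q, K]
Visit J; enqueue L, G, M → queue [I, P, Y, R, T, H, Q, K, L, G, M]
Visit I; enqueue O, V → queue [P, Y, R, T, H, Q, K, L, G, M, O, V]
Visit P → queue [Y, R, T, H, Q, K, L, G, M, O, V]
Visit Y; enqueue U → queue [R, T, H, Q, K, L, G, M, O, V, U]
Visit R; enqueue X → queue [T, H, Q, K, L, G, M, O, V, U, X]
Visit T → queue [H, Q, K, L, G, M, O, V, U, X]
Visit H; enqueue W → queue [Q, K, L, G, M, O, V, U, X, W]
Visit Q → queue [K, L, G, M, O, V, U, X, W]
Visit K → queue [L, G, M, O, V, U, X, W]
Visit L; enqueue S → queue [G, M, O, V, U, X, W, S]
Visit G → queue [M, O, V, U, X, W, S]
Visit M → queue [O, V, U, X, W, S]
Visit O → queue [V, U, X, W, S]
Visit V → queue [U, X, W, S]
Visit U → queue [X, W, S]
Visit X → queue [W, S]
Visit W → queue [S]
Visit S → queue []

F → E → N → J → I → P → Y → R → T → H → Q → K → L → G → M → O → V → U → X → W → S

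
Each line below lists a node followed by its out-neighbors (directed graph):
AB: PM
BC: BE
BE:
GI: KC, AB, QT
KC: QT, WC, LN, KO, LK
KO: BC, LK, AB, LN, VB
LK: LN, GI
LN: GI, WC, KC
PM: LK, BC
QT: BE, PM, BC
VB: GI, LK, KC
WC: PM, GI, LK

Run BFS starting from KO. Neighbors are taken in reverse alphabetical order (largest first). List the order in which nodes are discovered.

KO, VB, LN, LK, BC, AB, KC, GI, WC, BE, PM, QT

Visit KO; enqueue VB, LN, LK, BC, AB → queue [VB, LN, LK, BC, AB]
Visit VB; enqueue KC, GI → queue [LN, LK, BC, AB, KC, GI]
Visit LN; enqueue WC → queue [LK, BC, AB, KC, GI, WC]
Visit LK → queue [BC, AB, KC, GI, WC]
Visit BC; enqueue BE → queue [AB, KC, GI, WC, BE]
Visit AB; enqueue PM → queue [KC, GI, WC, BE, PM]
Visit KC; enqueue QT → queue [GI, WC, BE, PM, QT]
Visit GI → queue [WC, BE, PM, QT]
Visit WC → queue [BE, PM, QT]
Visit BE → queue [PM, QT]
Visit PM → queue [QT]
Visit QT → queue []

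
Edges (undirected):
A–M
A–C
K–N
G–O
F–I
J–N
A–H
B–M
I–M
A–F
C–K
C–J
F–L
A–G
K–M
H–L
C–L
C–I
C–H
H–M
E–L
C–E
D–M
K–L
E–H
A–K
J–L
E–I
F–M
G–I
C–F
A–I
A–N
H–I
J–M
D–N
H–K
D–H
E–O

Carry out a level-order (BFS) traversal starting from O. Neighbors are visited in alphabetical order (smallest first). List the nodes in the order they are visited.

Visit O; enqueue E, G → queue [E, G]
Visit E; enqueue C, H, I, L → queue [G, C, H, I, L]
Visit G; enqueue A → queue [C, H, I, L, A]
Visit C; enqueue F, J, K → queue [H, I, L, A, F, J, K]
Visit H; enqueue D, M → queue [I, L, A, F, J, K, D, M]
Visit I → queue [L, A, F, J, K, D, M]
Visit L → queue [A, F, J, K, D, M]
Visit A; enqueue N → queue [F, J, K, D, M, N]
Visit F → queue [J, K, D, M, N]
Visit J → queue [K, D, M, N]
Visit K → queue [D, M, N]
Visit D → queue [M, N]
Visit M; enqueue B → queue [N, B]
Visit N → queue [B]
Visit B → queue []

O, E, G, C, H, I, L, A, F, J, K, D, M, N, B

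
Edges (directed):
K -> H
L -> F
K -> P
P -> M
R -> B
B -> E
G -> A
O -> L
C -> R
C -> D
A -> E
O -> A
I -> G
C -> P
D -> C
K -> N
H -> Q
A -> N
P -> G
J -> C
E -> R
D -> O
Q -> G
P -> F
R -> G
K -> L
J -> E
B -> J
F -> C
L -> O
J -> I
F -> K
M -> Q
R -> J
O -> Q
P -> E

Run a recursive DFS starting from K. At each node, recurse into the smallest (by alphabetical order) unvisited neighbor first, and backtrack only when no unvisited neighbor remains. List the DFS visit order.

K, H, Q, G, A, E, R, B, J, C, D, O, L, F, P, M, I, N

Visit K
K → H
H → Q
Q → G
G → A
A → E
E → R
R → B
B → J
J → C
C → D
D → O
O → L
L → F
C → P
P → M
J → I
A → N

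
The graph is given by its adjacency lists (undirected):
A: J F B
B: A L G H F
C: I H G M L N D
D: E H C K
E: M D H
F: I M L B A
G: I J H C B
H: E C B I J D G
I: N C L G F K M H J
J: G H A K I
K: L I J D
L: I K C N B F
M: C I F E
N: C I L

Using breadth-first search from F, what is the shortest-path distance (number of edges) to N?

Level 0: F
Level 1: A, B, I, L, M
Level 2: C, E, G, H, J, K, N
Level 3: D
N first appears at level 2.

2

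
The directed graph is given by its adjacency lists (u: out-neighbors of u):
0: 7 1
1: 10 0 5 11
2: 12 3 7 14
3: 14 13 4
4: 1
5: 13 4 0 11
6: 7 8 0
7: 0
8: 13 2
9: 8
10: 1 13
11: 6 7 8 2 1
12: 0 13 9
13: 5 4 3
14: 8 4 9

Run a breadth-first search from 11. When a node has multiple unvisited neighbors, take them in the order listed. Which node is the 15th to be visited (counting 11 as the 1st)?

9

Visit 11; enqueue 6, 7, 8, 2, 1 → queue [6, 7, 8, 2, 1]
Visit 6; enqueue 0 → queue [7, 8, 2, 1, 0]
Visit 7 → queue [8, 2, 1, 0]
Visit 8; enqueue 13 → queue [2, 1, 0, 13]
Visit 2; enqueue 12, 3, 14 → queue [1, 0, 13, 12, 3, 14]
Visit 1; enqueue 10, 5 → queue [0, 13, 12, 3, 14, 10, 5]
Visit 0 → queue [13, 12, 3, 14, 10, 5]
Visit 13; enqueue 4 → queue [12, 3, 14, 10, 5, 4]
Visit 12; enqueue 9 → queue [3, 14, 10, 5, 4, 9]
Visit 3 → queue [14, 10, 5, 4, 9]
Visit 14 → queue [10, 5, 4, 9]
Visit 10 → queue [5, 4, 9]
Visit 5 → queue [4, 9]
Visit 4 → queue [9]
Visit 9 → queue []

Visit order: 11, 6, 7, 8, 2, 1, 0, 13, 12, 3, 14, 10, 5, 4, 9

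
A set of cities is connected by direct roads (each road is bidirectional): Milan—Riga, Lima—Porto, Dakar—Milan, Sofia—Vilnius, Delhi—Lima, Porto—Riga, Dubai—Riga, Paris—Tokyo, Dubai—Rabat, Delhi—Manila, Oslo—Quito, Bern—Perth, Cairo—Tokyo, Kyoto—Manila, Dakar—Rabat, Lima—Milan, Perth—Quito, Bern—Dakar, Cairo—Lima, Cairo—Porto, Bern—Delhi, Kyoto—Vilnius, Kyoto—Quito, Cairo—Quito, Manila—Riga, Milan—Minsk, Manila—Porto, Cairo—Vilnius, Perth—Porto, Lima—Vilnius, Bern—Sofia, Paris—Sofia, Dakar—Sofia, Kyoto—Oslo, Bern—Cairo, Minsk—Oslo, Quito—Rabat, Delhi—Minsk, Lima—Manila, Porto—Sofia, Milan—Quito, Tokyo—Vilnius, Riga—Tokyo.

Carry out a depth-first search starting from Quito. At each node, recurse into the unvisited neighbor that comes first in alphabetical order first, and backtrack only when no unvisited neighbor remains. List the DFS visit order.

Quito -> Cairo -> Bern -> Dakar -> Milan -> Lima -> Delhi -> Manila -> Kyoto -> Oslo -> Minsk -> Vilnius -> Sofia -> Paris -> Tokyo -> Riga -> Dubai -> Rabat -> Porto -> Perth

Visit Quito
Quito → Cairo
Cairo → Bern
Bern → Dakar
Dakar → Milan
Milan → Lima
Lima → Delhi
Delhi → Manila
Manila → Kyoto
Kyoto → Oslo
Oslo → Minsk
Kyoto → Vilnius
Vilnius → Sofia
Sofia → Paris
Paris → Tokyo
Tokyo → Riga
Riga → Dubai
Dubai → Rabat
Riga → Porto
Porto → Perth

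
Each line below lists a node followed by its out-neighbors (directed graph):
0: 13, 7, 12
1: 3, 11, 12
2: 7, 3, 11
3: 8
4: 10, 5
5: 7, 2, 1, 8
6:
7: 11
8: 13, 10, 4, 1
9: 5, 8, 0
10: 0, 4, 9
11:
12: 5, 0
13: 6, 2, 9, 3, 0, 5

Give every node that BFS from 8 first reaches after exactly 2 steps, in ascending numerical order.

0, 2, 3, 5, 6, 9, 11, 12

Level 0: 8
Level 1: 1, 4, 10, 13
Level 2: 0, 2, 3, 5, 6, 9, 11, 12
Level 3: 7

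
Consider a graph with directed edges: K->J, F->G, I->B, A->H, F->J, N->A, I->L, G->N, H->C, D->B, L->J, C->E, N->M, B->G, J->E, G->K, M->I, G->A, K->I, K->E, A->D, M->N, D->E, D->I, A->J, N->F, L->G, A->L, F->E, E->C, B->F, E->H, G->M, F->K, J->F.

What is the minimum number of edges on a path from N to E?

2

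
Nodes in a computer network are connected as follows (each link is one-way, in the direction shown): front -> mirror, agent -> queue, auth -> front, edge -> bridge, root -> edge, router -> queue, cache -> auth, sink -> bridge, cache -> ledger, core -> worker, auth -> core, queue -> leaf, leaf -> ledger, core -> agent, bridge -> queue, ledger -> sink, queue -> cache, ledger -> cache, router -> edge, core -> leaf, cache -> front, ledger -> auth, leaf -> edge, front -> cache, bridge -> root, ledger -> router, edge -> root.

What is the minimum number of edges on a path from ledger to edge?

Level 0: ledger
Level 1: auth, cache, router, sink
Level 2: bridge, core, edge, front, queue
Level 3: agent, leaf, mirror, root, worker
edge first appears at level 2.

2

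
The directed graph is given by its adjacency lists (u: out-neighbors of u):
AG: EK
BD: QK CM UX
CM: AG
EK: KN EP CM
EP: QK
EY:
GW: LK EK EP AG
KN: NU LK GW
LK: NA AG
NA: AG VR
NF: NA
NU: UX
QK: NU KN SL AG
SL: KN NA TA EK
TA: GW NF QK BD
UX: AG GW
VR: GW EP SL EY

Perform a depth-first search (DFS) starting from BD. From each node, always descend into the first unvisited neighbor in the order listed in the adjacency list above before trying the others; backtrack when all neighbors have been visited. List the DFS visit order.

Visit BD
BD → QK
QK → NU
NU → UX
UX → AG
AG → EK
EK → KN
KN → LK
LK → NA
NA → VR
VR → GW
GW → EP
VR → SL
SL → TA
TA → NF
VR → EY
EK → CM

BD, QK, NU, UX, AG, EK, KN, LK, NA, VR, GW, EP, SL, TA, NF, EY, CM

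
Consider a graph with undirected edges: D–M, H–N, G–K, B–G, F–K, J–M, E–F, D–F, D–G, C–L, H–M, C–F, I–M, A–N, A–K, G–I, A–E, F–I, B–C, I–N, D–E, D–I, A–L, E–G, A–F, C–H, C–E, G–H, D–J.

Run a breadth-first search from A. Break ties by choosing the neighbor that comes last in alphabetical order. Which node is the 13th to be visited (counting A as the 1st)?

B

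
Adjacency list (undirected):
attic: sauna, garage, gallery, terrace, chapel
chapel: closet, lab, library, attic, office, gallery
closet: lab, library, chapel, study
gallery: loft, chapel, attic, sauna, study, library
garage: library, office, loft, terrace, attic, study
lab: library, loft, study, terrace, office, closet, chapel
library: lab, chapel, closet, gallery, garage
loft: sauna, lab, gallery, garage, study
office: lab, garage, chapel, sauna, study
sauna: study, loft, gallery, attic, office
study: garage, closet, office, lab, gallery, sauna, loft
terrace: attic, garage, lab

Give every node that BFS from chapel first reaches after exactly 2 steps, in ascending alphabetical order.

garage, loft, sauna, study, terrace

Level 0: chapel
Level 1: attic, closet, gallery, lab, library, office
Level 2: garage, loft, sauna, study, terrace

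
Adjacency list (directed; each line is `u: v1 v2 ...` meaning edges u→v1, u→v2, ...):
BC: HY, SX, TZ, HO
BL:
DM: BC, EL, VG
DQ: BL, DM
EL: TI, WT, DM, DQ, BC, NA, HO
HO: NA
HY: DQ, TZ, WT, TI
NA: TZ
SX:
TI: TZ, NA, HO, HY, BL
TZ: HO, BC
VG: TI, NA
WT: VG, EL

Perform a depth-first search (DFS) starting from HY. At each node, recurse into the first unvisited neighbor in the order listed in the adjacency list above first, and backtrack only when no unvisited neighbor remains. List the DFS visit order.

HY, DQ, BL, DM, BC, SX, TZ, HO, NA, EL, TI, WT, VG

Visit HY
HY → DQ
DQ → BL
DQ → DM
DM → BC
BC → SX
BC → TZ
TZ → HO
HO → NA
DM → EL
EL → TI
EL → WT
WT → VG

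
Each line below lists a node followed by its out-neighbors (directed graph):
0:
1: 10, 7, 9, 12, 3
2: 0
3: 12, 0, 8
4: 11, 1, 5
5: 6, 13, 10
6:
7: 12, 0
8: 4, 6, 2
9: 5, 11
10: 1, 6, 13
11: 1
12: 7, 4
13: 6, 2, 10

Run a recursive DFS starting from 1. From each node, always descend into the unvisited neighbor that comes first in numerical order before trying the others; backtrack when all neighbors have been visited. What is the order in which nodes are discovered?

1, 3, 0, 8, 2, 4, 5, 6, 10, 13, 11, 12, 7, 9

Visit 1
1 → 3
3 → 0
3 → 8
8 → 2
8 → 4
4 → 5
5 → 6
5 → 10
10 → 13
4 → 11
3 → 12
12 → 7
1 → 9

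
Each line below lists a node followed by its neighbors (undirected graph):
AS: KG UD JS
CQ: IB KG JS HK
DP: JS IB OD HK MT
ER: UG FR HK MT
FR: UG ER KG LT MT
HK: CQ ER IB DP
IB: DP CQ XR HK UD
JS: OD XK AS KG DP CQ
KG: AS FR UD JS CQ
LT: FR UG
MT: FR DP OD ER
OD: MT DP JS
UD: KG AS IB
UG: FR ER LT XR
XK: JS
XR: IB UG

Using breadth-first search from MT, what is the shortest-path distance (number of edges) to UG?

2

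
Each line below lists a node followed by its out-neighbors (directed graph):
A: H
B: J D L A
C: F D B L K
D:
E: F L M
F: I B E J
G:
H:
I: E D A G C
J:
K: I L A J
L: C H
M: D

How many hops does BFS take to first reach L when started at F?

Level 0: F
Level 1: B, E, I, J
Level 2: A, C, D, G, L, M
Level 3: H, K
L first appears at level 2.

2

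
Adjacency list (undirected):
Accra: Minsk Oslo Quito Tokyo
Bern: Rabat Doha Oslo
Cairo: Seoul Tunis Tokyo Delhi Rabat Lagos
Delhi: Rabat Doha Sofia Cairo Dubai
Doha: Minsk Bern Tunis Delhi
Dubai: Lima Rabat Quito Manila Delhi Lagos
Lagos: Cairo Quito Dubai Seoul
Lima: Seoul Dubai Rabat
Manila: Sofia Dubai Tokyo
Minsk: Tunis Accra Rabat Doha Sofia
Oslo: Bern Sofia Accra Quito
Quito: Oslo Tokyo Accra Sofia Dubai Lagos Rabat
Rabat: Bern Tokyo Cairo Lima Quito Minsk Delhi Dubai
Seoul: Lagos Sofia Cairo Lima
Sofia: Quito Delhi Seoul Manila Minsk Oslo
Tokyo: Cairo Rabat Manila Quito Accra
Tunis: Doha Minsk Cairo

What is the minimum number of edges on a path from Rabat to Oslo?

Level 0: Rabat
Level 1: Bern, Cairo, Delhi, Dubai, Lima, Minsk, Quito, Tokyo
Level 2: Accra, Doha, Lagos, Manila, Oslo, Seoul, Sofia, Tunis
Oslo first appears at level 2.

2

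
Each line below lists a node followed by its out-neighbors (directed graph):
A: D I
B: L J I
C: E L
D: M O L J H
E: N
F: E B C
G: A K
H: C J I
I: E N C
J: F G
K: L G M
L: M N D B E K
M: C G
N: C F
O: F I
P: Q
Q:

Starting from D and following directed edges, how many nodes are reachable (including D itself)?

BFS from D visits: D, O, M, L, J, H, I, F, G, C, N, K, E, B, A
Reachable nodes: 15 of 17 total.

15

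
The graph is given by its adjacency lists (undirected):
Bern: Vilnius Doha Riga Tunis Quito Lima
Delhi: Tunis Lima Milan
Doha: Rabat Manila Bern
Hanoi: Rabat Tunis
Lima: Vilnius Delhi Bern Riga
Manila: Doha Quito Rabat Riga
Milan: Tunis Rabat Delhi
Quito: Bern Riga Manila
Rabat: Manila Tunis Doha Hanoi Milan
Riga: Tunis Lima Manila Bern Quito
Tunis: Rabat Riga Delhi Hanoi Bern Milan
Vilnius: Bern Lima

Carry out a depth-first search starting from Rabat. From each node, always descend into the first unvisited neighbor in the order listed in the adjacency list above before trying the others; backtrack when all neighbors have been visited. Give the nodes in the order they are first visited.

Rabat Manila Doha Bern Vilnius Lima Delhi Tunis Riga Quito Hanoi Milan

Visit Rabat
Rabat → Manila
Manila → Doha
Doha → Bern
Bern → Vilnius
Vilnius → Lima
Lima → Delhi
Delhi → Tunis
Tunis → Riga
Riga → Quito
Tunis → Hanoi
Tunis → Milan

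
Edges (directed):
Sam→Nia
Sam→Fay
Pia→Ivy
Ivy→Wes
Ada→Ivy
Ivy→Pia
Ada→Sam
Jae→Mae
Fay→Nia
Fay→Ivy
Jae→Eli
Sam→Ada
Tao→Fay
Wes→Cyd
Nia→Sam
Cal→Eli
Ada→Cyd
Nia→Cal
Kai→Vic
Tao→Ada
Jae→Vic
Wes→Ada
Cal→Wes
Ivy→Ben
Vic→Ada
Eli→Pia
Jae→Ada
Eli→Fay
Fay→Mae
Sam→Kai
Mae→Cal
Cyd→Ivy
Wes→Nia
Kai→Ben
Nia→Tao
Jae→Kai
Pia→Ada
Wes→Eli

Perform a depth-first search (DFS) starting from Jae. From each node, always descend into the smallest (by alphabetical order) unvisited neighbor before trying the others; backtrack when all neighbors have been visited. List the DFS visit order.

Jae, Ada, Cyd, Ivy, Ben, Pia, Wes, Eli, Fay, Mae, Cal, Nia, Sam, Kai, Vic, Tao

Visit Jae
Jae → Ada
Ada → Cyd
Cyd → Ivy
Ivy → Ben
Ivy → Pia
Ivy → Wes
Wes → Eli
Eli → Fay
Fay → Mae
Mae → Cal
Fay → Nia
Nia → Sam
Sam → Kai
Kai → Vic
Nia → Tao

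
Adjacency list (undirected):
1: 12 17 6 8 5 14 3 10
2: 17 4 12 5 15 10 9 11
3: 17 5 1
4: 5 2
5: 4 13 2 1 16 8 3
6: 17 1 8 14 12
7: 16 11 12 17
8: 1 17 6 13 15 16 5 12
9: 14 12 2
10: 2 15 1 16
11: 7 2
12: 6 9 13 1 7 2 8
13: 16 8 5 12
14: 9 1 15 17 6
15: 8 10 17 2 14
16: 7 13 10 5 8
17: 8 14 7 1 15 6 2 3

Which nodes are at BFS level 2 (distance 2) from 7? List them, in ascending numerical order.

1, 2, 3, 5, 6, 8, 9, 10, 13, 14, 15

Level 0: 7
Level 1: 11, 12, 16, 17
Level 2: 1, 2, 3, 5, 6, 8, 9, 10, 13, 14, 15
Level 3: 4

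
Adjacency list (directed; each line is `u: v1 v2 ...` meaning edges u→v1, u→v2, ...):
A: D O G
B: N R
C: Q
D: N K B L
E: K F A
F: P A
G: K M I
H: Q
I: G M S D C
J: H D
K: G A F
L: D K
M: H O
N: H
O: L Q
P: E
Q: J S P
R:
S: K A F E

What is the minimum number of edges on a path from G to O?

2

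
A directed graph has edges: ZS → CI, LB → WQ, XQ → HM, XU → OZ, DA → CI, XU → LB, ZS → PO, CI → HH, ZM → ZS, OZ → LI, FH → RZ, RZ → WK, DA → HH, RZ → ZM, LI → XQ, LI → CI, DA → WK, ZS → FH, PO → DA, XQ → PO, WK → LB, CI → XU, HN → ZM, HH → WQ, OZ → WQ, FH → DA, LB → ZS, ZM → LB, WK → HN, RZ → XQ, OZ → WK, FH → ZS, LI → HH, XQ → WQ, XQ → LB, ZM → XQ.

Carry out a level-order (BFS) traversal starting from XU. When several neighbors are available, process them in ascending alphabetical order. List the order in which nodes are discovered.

Visit XU; enqueue LB, OZ → queue [LB, OZ]
Visit LB; enqueue WQ, ZS → queue [OZ, WQ, ZS]
Visit OZ; enqueue LI, WK → queue [WQ, ZS, LI, WK]
Visit WQ → queue [ZS, LI, WK]
Visit ZS; enqueue CI, FH, PO → queue [LI, WK, CI, FH, PO]
Visit LI; enqueue HH, XQ → queue [WK, CI, FH, PO, HH, XQ]
Visit WK; enqueue HN → queue [CI, FH, PO, HH, XQ, HN]
Visit CI → queue [FH, PO, HH, XQ, HN]
Visit FH; enqueue DA, RZ → queue [PO, HH, XQ, HN, DA, RZ]
Visit PO → queue [HH, XQ, HN, DA, RZ]
Visit HH → queue [XQ, HN, DA, RZ]
Visit XQ; enqueue HM → queue [HN, DA, RZ, HM]
Visit HN; enqueue ZM → queue [DA, RZ, HM, ZM]
Visit DA → queue [RZ, HM, ZM]
Visit RZ → queue [HM, ZM]
Visit HM → queue [ZM]
Visit ZM → queue []

XU -> LB -> OZ -> WQ -> ZS -> LI -> WK -> CI -> FH -> PO -> HH -> XQ -> HN -> DA -> RZ -> HM -> ZM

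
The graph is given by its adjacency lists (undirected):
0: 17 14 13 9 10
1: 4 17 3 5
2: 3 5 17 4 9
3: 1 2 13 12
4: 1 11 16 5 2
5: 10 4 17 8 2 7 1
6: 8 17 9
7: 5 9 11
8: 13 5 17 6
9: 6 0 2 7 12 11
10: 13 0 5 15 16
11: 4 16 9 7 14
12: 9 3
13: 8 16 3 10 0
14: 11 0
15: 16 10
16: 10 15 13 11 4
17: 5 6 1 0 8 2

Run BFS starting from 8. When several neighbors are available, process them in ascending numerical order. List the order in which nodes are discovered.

8 5 6 13 17 1 2 4 7 10 9 0 3 16 11 15 12 14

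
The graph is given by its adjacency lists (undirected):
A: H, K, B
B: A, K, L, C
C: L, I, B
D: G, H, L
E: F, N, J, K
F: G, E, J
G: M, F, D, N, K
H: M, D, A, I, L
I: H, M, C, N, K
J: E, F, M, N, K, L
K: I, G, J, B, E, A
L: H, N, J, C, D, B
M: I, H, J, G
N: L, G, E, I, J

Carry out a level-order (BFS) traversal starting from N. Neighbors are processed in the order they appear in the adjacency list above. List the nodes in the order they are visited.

N L G E I J H C D B M F K A

Visit N; enqueue L, G, E, I, J → queue [L, G, E, I, J]
Visit L; enqueue H, C, D, B → queue [G, E, I, J, H, C, D, B]
Visit G; enqueue M, F, K → queue [E, I, J, H, C, D, B, M, F, K]
Visit E → queue [I, J, H, C, D, B, M, F, K]
Visit I → queue [J, H, C, D, B, M, F, K]
Visit J → queue [H, C, D, B, M, F, K]
Visit H; enqueue A → queue [C, D, B, M, F, K, A]
Visit C → queue [D, B, M, F, K, A]
Visit D → queue [B, M, F, K, A]
Visit B → queue [M, F, K, A]
Visit M → queue [F, K, A]
Visit F → queue [K, A]
Visit K → queue [A]
Visit A → queue []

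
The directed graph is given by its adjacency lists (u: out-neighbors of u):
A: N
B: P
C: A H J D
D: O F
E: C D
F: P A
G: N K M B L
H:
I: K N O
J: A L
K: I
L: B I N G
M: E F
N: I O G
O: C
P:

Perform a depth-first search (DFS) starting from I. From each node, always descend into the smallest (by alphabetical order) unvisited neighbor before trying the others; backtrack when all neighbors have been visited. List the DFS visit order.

Visit I
I → K
I → N
N → G
G → B
B → P
G → L
G → M
M → E
E → C
C → A
C → D
D → F
D → O
C → H
C → J

I K N G B P L M E C A D F O H J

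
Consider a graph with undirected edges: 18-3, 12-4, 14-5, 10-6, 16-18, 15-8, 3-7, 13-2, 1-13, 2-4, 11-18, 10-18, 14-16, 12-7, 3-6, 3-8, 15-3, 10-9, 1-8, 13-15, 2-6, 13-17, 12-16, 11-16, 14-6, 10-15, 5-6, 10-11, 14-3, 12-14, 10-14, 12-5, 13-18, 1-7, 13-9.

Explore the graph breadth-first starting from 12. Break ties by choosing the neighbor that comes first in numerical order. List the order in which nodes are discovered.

Visit 12; enqueue 4, 5, 7, 14, 16 → queue [4, 5, 7, 14, 16]
Visit 4; enqueue 2 → queue [5, 7, 14, 16, 2]
Visit 5; enqueue 6 → queue [7, 14, 16, 2, 6]
Visit 7; enqueue 1, 3 → queue [14, 16, 2, 6, 1, 3]
Visit 14; enqueue 10 → queue [16, 2, 6, 1, 3, 10]
Visit 16; enqueue 11, 18 → queue [2, 6, 1, 3, 10, 11, 18]
Visit 2; enqueue 13 → queue [6, 1, 3, 10, 11, 18, 13]
Visit 6 → queue [1, 3, 10, 11, 18, 13]
Visit 1; enqueue 8 → queue [3, 10, 11, 18, 13, 8]
Visit 3; enqueue 15 → queue [10, 11, 18, 13, 8, 15]
Visit 10; enqueue 9 → queue [11, 18, 13, 8, 15, 9]
Visit 11 → queue [18, 13, 8, 15, 9]
Visit 18 → queue [13, 8, 15, 9]
Visit 13; enqueue 17 → queue [8, 15, 9, 17]
Visit 8 → queue [15, 9, 17]
Visit 15 → queue [9, 17]
Visit 9 → queue [17]
Visit 17 → queue []

12 4 5 7 14 16 2 6 1 3 10 11 18 13 8 15 9 17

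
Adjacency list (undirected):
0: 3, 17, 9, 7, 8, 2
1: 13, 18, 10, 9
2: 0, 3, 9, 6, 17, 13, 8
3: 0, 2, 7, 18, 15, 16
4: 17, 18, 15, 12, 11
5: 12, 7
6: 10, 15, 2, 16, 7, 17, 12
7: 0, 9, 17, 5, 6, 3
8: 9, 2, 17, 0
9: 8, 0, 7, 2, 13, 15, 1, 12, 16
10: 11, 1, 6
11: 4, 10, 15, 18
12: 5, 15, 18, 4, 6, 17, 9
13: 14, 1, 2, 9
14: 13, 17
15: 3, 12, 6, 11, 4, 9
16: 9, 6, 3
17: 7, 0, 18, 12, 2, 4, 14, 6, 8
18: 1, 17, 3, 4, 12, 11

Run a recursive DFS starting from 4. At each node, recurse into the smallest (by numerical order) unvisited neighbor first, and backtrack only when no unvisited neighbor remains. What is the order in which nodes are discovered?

4 -> 11 -> 10 -> 1 -> 9 -> 0 -> 2 -> 3 -> 7 -> 5 -> 12 -> 6 -> 15 -> 16 -> 17 -> 8 -> 14 -> 13 -> 18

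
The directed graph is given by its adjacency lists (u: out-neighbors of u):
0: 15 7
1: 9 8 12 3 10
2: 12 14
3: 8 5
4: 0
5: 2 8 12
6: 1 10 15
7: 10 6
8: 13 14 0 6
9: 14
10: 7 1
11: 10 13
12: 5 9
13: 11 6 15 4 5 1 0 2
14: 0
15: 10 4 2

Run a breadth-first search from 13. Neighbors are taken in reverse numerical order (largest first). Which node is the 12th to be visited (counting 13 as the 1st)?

Visit 13; enqueue 15, 11, 6, 5, 4, 2, 1, 0 → queue [15, 11, 6, 5, 4, 2, 1, 0]
Visit 15; enqueue 10 → queue [11, 6, 5, 4, 2, 1, 0, 10]
Visit 11 → queue [6, 5, 4, 2, 1, 0, 10]
Visit 6 → queue [5, 4, 2, 1, 0, 10]
Visit 5; enqueue 12, 8 → queue [4, 2, 1, 0, 10, 12, 8]
Visit 4 → queue [2, 1, 0, 10, 12, 8]
Visit 2; enqueue 14 → queue [1, 0, 10, 12, 8, 14]
Visit 1; enqueue 9, 3 → queue [0, 10, 12, 8, 14, 9, 3]
Visit 0; enqueue 7 → queue [10, 12, 8, 14, 9, 3, 7]
Visit 10 → queue [12, 8, 14, 9, 3, 7]
Visit 12 → queue [8, 14, 9, 3, 7]
Visit 8 → queue [14, 9, 3, 7]
Visit 14 → queue [9, 3, 7]
Visit 9 → queue [3, 7]
Visit 3 → queue [7]
Visit 7 → queue []

Visit order: 13, 15, 11, 6, 5, 4, 2, 1, 0, 10, 12, 8, 14, 9, 3, 7

8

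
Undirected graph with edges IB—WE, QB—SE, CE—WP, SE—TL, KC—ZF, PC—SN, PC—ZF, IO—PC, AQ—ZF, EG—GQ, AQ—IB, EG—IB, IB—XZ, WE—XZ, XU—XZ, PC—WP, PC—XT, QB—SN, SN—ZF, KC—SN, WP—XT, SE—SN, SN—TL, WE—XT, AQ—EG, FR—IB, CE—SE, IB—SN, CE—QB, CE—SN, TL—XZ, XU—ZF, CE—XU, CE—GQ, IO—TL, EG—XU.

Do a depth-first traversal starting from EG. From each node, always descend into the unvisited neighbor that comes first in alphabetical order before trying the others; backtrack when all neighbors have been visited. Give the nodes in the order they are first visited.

EG -> AQ -> IB -> FR -> SN -> CE -> GQ -> QB -> SE -> TL -> IO -> PC -> WP -> XT -> WE -> XZ -> XU -> ZF -> KC

Visit EG
EG → AQ
AQ → IB
IB → FR
IB → SN
SN → CE
CE → GQ
CE → QB
QB → SE
SE → TL
TL → IO
IO → PC
PC → WP
WP → XT
XT → WE
WE → XZ
XZ → XU
XU → ZF
ZF → KC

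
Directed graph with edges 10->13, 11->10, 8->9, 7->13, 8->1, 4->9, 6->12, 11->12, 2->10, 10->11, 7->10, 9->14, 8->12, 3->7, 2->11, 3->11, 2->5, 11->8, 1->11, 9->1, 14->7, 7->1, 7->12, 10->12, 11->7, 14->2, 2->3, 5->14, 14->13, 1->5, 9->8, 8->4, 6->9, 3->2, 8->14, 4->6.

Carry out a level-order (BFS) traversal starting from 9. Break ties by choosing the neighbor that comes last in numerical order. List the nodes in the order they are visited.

Visit 9; enqueue 14, 8, 1 → queue [14, 8, 1]
Visit 14; enqueue 13, 7, 2 → queue [8, 1, 13, 7, 2]
Visit 8; enqueue 12, 4 → queue [1, 13, 7, 2, 12, 4]
Visit 1; enqueue 11, 5 → queue [13, 7, 2, 12, 4, 11, 5]
Visit 13 → queue [7, 2, 12, 4, 11, 5]
Visit 7; enqueue 10 → queue [2, 12, 4, 11, 5, 10]
Visit 2; enqueue 3 → queue [12, 4, 11, 5, 10, 3]
Visit 12 → queue [4, 11, 5, 10, 3]
Visit 4; enqueue 6 → queue [11, 5, 10, 3, 6]
Visit 11 → queue [5, 10, 3, 6]
Visit 5 → queue [10, 3, 6]
Visit 10 → queue [3, 6]
Visit 3 → queue [6]
Visit 6 → queue []

9, 14, 8, 1, 13, 7, 2, 12, 4, 11, 5, 10, 3, 6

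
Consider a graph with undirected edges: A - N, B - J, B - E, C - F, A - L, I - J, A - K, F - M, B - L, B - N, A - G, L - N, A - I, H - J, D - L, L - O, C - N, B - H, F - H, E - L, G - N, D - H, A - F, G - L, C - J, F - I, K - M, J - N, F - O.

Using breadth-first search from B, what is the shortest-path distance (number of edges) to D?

Level 0: B
Level 1: E, H, J, L, N
Level 2: A, C, D, F, G, I, O
Level 3: K, M
D first appears at level 2.

2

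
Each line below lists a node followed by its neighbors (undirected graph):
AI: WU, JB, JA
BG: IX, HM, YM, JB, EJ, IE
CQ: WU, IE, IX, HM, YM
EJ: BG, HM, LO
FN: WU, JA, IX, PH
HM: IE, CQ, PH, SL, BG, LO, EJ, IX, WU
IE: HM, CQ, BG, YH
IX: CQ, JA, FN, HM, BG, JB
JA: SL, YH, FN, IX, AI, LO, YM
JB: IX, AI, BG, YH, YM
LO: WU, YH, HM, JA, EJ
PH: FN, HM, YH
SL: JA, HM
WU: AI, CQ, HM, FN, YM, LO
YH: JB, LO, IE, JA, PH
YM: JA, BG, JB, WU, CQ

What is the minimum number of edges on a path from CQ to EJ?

2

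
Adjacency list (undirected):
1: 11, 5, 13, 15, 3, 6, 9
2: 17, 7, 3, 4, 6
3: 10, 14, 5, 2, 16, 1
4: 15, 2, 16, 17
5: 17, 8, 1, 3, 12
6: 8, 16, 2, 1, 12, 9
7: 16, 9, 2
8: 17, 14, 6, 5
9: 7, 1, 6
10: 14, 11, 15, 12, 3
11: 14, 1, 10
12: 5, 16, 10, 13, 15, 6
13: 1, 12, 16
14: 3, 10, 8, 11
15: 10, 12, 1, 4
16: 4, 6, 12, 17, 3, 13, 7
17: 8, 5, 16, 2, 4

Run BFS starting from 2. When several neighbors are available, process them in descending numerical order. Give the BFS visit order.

2 → 17 → 7 → 6 → 4 → 3 → 16 → 8 → 5 → 9 → 12 → 1 → 15 → 14 → 10 → 13 → 11

Visit 2; enqueue 17, 7, 6, 4, 3 → queue [17, 7, 6, 4, 3]
Visit 17; enqueue 16, 8, 5 → queue [7, 6, 4, 3, 16, 8, 5]
Visit 7; enqueue 9 → queue [6, 4, 3, 16, 8, 5, 9]
Visit 6; enqueue 12, 1 → queue [4, 3, 16, 8, 5, 9, 12, 1]
Visit 4; enqueue 15 → queue [3, 16, 8, 5, 9, 12, 1, 15]
Visit 3; enqueue 14, 10 → queue [16, 8, 5, 9, 12, 1, 15, 14, 10]
Visit 16; enqueue 13 → queue [8, 5, 9, 12, 1, 15, 14, 10, 13]
Visit 8 → queue [5, 9, 12, 1, 15, 14, 10, 13]
Visit 5 → queue [9, 12, 1, 15, 14, 10, 13]
Visit 9 → queue [12, 1, 15, 14, 10, 13]
Visit 12 → queue [1, 15, 14, 10, 13]
Visit 1; enqueue 11 → queue [15, 14, 10, 13, 11]
Visit 15 → queue [14, 10, 13, 11]
Visit 14 → queue [10, 13, 11]
Visit 10 → queue [13, 11]
Visit 13 → queue [11]
Visit 11 → queue []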